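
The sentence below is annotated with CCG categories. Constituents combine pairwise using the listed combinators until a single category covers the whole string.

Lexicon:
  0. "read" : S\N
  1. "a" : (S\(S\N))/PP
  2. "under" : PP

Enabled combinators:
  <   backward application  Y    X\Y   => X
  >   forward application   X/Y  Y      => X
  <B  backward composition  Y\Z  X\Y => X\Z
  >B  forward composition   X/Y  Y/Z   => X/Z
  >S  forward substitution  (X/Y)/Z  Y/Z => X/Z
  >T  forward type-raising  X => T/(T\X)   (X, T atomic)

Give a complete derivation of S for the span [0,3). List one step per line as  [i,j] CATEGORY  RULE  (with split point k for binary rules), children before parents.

[0,3] S   <
  [0,1] "read" : S\N
  [1,3] S\(S\N)   >
    [1,2] "a" : (S\(S\N))/PP
    [2,3] "under" : PP

[0,1] S\N  lex  "read"
[1,2] (S\(S\N))/PP  lex  "a"
[2,3] PP  lex  "under"
[1,3] S\(S\N)  >  k=2
[0,3] S  <  k=1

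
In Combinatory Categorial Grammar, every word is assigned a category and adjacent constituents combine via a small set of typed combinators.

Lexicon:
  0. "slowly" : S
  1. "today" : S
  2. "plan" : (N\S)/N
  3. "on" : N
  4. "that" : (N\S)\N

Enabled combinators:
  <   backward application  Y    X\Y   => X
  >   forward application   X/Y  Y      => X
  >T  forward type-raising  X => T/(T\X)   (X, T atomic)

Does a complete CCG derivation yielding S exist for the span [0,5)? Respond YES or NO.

NO

S S (N\S)/N N (N\S)\N
CKY chart[0,5] = {N, N/(N\N), NP/(NP\N), PP/(PP\N), S/(S\N)}; S ∉ chart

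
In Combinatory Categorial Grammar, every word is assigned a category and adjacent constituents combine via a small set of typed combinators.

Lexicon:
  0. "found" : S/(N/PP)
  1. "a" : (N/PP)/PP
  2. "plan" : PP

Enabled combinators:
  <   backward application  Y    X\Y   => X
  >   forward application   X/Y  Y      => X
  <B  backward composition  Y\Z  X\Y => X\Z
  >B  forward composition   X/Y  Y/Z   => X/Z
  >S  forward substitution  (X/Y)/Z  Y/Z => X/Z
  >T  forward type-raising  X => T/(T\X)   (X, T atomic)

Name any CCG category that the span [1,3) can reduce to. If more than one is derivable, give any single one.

[0,3] S   >
  [0,1] "found" : S/(N/PP)
  [1,3] N/PP   >
    [1,2] "a" : (N/PP)/PP
    [2,3] "plan" : PP

N/PP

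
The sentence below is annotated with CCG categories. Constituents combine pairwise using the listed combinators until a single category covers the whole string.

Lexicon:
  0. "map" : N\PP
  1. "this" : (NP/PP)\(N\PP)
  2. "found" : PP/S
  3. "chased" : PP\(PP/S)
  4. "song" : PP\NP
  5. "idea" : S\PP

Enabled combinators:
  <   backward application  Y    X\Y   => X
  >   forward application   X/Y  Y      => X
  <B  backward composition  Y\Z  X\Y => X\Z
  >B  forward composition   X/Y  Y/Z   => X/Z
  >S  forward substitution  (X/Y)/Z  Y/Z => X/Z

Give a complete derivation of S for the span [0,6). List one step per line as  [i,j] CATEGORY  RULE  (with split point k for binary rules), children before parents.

[0,1] N\PP  lex  "map"
[1,2] (NP/PP)\(N\PP)  lex  "this"
[0,2] NP/PP  <  k=1
[2,3] PP/S  lex  "found"
[3,4] PP\(PP/S)  lex  "chased"
[2,4] PP  <  k=3
[0,4] NP  >  k=2
[4,5] PP\NP  lex  "song"
[0,5] PP  <  k=4
[5,6] S\PP  lex  "idea"
[0,6] S  <  k=5

[0,6] S   <
  [0,5] PP   <
    [0,4] NP   >
      [0,2] NP/PP   <
        [0,1] "map" : N\PP
        [1,2] "this" : (NP/PP)\(N\PP)
      [2,4] PP   <
        [2,3] "found" : PP/S
        [3,4] "chased" : PP\(PP/S)
    [4,5] "song" : PP\NP
  [5,6] "idea" : S\PP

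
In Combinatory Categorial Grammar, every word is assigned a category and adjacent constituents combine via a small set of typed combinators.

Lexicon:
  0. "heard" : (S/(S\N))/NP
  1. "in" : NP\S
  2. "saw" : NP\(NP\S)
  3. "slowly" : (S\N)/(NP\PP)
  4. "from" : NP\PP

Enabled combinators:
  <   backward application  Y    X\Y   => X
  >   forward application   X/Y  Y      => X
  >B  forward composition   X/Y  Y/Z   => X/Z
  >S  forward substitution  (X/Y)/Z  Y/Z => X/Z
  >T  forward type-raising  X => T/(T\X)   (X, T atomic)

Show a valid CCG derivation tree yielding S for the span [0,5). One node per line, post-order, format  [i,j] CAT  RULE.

[0,1] (S/(S\N))/NP  lex  "heard"
[1,2] NP\S  lex  "in"
[2,3] NP\(NP\S)  lex  "saw"
[1,3] NP  <  k=2
[0,3] S/(S\N)  >  k=1
[3,4] (S\N)/(NP\PP)  lex  "slowly"
[4,5] NP\PP  lex  "from"
[3,5] S\N  >  k=4
[0,5] S  >  k=3

[0,5] S   >
  [0,3] S/(S\N)   >
    [0,1] "heard" : (S/(S\N))/NP
    [1,3] NP   <
      [1,2] "in" : NP\S
      [2,3] "saw" : NP\(NP\S)
  [3,5] S\N   >
    [3,4] "slowly" : (S\N)/(NP\PP)
    [4,5] "from" : NP\PP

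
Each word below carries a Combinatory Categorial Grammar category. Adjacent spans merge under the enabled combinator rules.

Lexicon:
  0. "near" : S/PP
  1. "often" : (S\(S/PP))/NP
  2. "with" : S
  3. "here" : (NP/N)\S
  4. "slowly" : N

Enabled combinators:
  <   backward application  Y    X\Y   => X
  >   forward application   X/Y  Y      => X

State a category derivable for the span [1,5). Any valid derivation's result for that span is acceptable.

[0,5] S   <
  [0,1] "near" : S/PP
  [1,5] S\(S/PP)   >
    [1,2] "often" : (S\(S/PP))/NP
    [2,5] NP   >
      [2,4] NP/N   <
        [2,3] "with" : S
        [3,4] "here" : (NP/N)\S
      [4,5] "slowly" : N

S\(S/PP)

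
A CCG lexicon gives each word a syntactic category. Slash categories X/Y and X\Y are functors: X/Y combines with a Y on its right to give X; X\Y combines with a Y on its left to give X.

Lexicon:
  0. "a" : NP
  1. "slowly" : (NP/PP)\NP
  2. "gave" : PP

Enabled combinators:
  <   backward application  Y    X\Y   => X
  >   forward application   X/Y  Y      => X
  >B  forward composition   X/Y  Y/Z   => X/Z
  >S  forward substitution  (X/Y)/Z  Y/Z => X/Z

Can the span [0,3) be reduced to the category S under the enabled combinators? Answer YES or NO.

NO

NP (NP/PP)\NP PP
CKY chart[0,3] = {NP}; S ∉ chart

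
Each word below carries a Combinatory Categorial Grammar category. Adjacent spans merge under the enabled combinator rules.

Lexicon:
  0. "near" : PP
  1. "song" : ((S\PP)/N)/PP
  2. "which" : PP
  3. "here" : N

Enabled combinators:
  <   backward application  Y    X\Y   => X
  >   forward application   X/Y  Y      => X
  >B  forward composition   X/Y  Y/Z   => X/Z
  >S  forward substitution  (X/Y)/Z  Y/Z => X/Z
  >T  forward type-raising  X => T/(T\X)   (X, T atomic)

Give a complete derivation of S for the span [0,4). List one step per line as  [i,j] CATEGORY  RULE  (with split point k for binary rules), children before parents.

[0,4] S   >
  [0,1] S/(S\PP)   >T
    [0,1] "near" : PP
  [1,4] S\PP   >
    [1,3] (S\PP)/N   >
      [1,2] "song" : ((S\PP)/N)/PP
      [2,3] "which" : PP
    [3,4] "here" : N

[0,1] PP  lex  "near"
[0,1] S/(S\PP)  >T
[1,2] ((S\PP)/N)/PP  lex  "song"
[2,3] PP  lex  "which"
[1,3] (S\PP)/N  >  k=2
[3,4] N  lex  "here"
[1,4] S\PP  >  k=3
[0,4] S  >  k=1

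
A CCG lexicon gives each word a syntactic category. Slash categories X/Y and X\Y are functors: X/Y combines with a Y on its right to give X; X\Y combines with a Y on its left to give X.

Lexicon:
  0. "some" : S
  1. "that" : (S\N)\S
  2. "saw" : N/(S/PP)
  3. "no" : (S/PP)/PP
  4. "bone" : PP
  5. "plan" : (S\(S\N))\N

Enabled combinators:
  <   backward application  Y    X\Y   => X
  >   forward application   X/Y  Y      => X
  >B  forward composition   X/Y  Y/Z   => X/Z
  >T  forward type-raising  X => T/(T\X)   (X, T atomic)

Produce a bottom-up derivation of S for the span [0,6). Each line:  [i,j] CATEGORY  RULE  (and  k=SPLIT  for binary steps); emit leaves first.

[0,1] S  lex  "some"
[1,2] (S\N)\S  lex  "that"
[0,2] S\N  <  k=1
[2,3] N/(S/PP)  lex  "saw"
[3,4] (S/PP)/PP  lex  "no"
[2,4] N/PP  >B  k=3
[4,5] PP  lex  "bone"
[2,5] N  >  k=4
[5,6] (S\(S\N))\N  lex  "plan"
[2,6] S\(S\N)  <  k=5
[0,6] S  <  k=2

[0,6] S   <
  [0,2] S\N   <
    [0,1] "some" : S
    [1,2] "that" : (S\N)\S
  [2,6] S\(S\N)   <
    [2,5] N   >
      [2,4] N/PP   >B
        [2,3] "saw" : N/(S/PP)
        [3,4] "no" : (S/PP)/PP
      [4,5] "bone" : PP
    [5,6] "plan" : (S\(S\N))\N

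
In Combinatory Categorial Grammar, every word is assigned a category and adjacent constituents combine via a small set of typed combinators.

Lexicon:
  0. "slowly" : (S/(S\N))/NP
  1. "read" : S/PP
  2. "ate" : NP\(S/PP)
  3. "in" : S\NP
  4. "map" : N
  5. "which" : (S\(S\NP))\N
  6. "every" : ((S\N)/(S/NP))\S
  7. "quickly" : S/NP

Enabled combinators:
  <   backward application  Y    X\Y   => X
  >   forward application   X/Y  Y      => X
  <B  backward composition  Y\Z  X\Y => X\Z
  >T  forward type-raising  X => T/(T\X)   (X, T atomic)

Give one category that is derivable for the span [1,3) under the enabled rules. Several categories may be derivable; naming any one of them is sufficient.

NP

[0,8] S   >
  [0,3] S/(S\N)   >
    [0,1] "slowly" : (S/(S\N))/NP
    [1,3] NP   <
      [1,2] "read" : S/PP
      [2,3] "ate" : NP\(S/PP)
  [3,8] S\N   >
    [3,7] (S\N)/(S/NP)   <
      [3,6] S   <
        [3,4] "in" : S\NP
        [4,6] S\(S\NP)   <
          [4,5] "map" : N
          [5,6] "which" : (S\(S\NP))\N
      [6,7] "every" : ((S\N)/(S/NP))\S
    [7,8] "quickly" : S/NP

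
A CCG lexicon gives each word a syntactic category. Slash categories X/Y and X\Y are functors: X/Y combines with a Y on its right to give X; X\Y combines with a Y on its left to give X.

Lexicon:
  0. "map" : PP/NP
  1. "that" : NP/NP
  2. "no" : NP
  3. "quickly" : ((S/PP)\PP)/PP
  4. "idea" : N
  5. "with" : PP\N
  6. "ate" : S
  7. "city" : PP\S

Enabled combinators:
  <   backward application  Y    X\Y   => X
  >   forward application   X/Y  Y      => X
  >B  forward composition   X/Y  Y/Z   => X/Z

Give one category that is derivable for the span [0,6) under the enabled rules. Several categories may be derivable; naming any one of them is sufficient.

[0,8] S   >
  [0,6] S/PP   <
    [0,3] PP   >
      [0,2] PP/NP   >B
        [0,1] "map" : PP/NP
        [1,2] "that" : NP/NP
      [2,3] "no" : NP
    [3,6] (S/PP)\PP   >
      [3,4] "quickly" : ((S/PP)\PP)/PP
      [4,6] PP   <
        [4,5] "idea" : N
        [5,6] "with" : PP\N
  [6,8] PP   <
    [6,7] "ate" : S
    [7,8] "city" : PP\S

S/PP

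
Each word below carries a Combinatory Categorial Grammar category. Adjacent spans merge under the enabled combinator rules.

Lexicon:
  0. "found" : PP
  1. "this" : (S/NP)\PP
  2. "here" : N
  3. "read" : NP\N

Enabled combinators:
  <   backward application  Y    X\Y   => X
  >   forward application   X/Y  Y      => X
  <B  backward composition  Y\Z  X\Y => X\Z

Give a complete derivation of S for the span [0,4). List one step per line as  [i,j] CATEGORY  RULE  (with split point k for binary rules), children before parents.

[0,4] S   >
  [0,2] S/NP   <
    [0,1] "found" : PP
    [1,2] "this" : (S/NP)\PP
  [2,4] NP   <
    [2,3] "here" : N
    [3,4] "read" : NP\N

[0,1] PP  lex  "found"
[1,2] (S/NP)\PP  lex  "this"
[0,2] S/NP  <  k=1
[2,3] N  lex  "here"
[3,4] NP\N  lex  "read"
[2,4] NP  <  k=3
[0,4] S  >  k=2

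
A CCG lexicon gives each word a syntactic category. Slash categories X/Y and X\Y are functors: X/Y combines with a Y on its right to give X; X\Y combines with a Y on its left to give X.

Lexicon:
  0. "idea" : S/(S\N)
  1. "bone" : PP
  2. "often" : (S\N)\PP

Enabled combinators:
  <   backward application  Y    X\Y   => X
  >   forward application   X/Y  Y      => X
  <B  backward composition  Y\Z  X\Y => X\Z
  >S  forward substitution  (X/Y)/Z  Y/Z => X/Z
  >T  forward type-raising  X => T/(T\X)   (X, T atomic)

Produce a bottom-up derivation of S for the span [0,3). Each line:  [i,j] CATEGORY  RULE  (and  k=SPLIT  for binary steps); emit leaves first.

[0,3] S   >
  [0,1] "idea" : S/(S\N)
  [1,3] S\N   <
    [1,2] "bone" : PP
    [2,3] "often" : (S\N)\PP

[0,1] S/(S\N)  lex  "idea"
[1,2] PP  lex  "bone"
[2,3] (S\N)\PP  lex  "often"
[1,3] S\N  <  k=2
[0,3] S  >  k=1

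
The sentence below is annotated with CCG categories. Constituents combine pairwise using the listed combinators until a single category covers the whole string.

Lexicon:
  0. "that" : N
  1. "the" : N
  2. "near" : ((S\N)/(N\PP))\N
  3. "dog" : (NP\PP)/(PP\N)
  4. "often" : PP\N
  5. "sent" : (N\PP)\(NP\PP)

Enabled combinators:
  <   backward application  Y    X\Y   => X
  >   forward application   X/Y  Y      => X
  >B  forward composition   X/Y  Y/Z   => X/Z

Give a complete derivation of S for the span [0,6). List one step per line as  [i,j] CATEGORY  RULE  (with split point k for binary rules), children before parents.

[0,1] N  lex  "that"
[1,2] N  lex  "the"
[2,3] ((S\N)/(N\PP))\N  lex  "near"
[1,3] (S\N)/(N\PP)  <  k=2
[3,4] (NP\PP)/(PP\N)  lex  "dog"
[4,5] PP\N  lex  "often"
[3,5] NP\PP  >  k=4
[5,6] (N\PP)\(NP\PP)  lex  "sent"
[3,6] N\PP  <  k=5
[1,6] S\N  >  k=3
[0,6] S  <  k=1

[0,6] S   <
  [0,1] "that" : N
  [1,6] S\N   >
    [1,3] (S\N)/(N\PP)   <
      [1,2] "the" : N
      [2,3] "near" : ((S\N)/(N\PP))\N
    [3,6] N\PP   <
      [3,5] NP\PP   >
        [3,4] "dog" : (NP\PP)/(PP\N)
        [4,5] "often" : PP\N
      [5,6] "sent" : (N\PP)\(NP\PP)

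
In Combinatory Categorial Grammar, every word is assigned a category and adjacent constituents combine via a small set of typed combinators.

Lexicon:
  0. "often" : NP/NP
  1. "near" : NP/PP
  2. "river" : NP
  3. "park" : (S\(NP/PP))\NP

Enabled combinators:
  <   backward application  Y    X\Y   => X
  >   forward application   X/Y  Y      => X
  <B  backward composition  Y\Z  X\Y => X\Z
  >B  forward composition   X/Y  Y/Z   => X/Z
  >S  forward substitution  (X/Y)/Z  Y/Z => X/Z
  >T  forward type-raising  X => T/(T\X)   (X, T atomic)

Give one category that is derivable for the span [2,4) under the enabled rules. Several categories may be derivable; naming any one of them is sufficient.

[0,4] S   <
  [0,2] NP/PP   >B
    [0,1] "often" : NP/NP
    [1,2] "near" : NP/PP
  [2,4] S\(NP/PP)   <
    [2,3] "river" : NP
    [3,4] "park" : (S\(NP/PP))\NP

S\(NP/PP)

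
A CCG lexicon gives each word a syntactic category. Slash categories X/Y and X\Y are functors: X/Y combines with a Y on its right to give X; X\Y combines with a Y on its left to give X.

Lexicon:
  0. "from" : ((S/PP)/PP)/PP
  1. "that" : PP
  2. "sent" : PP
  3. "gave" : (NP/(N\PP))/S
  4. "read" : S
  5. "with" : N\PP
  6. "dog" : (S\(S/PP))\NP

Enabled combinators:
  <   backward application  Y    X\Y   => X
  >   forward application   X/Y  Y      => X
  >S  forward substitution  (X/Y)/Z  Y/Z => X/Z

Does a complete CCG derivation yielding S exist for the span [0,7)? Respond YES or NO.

YES

[0,7] S   <
  [0,3] S/PP   >
    [0,2] (S/PP)/PP   >
      [0,1] "from" : ((S/PP)/PP)/PP
      [1,2] "that" : PP
    [2,3] "sent" : PP
  [3,7] S\(S/PP)   <
    [3,6] NP   >
      [3,5] NP/(N\PP)   >
        [3,4] "gave" : (NP/(N\PP))/S
        [4,5] "read" : S
      [5,6] "with" : N\PP
    [6,7] "dog" : (S\(S/PP))\NP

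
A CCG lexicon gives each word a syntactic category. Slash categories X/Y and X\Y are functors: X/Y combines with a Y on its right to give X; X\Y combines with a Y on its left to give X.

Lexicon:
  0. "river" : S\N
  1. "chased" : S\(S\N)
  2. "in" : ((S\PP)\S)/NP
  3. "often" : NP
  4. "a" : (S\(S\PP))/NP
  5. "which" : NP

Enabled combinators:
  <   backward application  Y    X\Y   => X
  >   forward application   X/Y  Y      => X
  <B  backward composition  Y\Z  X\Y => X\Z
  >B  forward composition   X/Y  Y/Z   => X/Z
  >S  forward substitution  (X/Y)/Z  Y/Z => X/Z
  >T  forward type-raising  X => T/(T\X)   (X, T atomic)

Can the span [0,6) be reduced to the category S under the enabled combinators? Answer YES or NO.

[0,6] S   <
  [0,4] S\PP   <
    [0,2] S   <
      [0,1] "river" : S\N
      [1,2] "chased" : S\(S\N)
    [2,4] (S\PP)\S   >
      [2,3] "in" : ((S\PP)\S)/NP
      [3,4] "often" : NP
  [4,6] S\(S\PP)   >
    [4,5] "a" : (S\(S\PP))/NP
    [5,6] "which" : NP

YES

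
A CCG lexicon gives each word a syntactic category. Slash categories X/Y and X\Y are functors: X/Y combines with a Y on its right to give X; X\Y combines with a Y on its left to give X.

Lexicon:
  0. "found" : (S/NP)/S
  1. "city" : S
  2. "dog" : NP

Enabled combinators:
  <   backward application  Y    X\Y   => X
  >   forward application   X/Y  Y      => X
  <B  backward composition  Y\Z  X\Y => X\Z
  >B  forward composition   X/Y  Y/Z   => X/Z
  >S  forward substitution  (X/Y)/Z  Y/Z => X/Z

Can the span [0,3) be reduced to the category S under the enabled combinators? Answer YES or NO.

[0,3] S   >
  [0,2] S/NP   >
    [0,1] "found" : (S/NP)/S
    [1,2] "city" : S
  [2,3] "dog" : NP

YES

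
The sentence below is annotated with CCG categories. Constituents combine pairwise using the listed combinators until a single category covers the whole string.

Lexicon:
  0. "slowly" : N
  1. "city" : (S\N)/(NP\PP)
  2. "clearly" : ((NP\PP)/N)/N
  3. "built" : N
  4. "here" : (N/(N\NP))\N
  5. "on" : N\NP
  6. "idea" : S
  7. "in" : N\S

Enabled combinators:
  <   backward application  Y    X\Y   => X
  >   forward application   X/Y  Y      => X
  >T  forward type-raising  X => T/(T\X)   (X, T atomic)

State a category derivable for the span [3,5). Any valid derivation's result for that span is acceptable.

[0,8] S   >
  [0,1] S/(S\N)   >T
    [0,1] "slowly" : N
  [1,8] S\N   >
    [1,2] "city" : (S\N)/(NP\PP)
    [2,8] NP\PP   >
      [2,6] (NP\PP)/N   >
        [2,3] "clearly" : ((NP\PP)/N)/N
        [3,6] N   >
          [3,5] N/(N\NP)   <
            [3,4] "built" : N
            [4,5] "here" : (N/(N\NP))\N
          [5,6] "on" : N\NP
      [6,8] N   <
        [6,7] "idea" : S
        [7,8] "in" : N\S

N/(N\NP)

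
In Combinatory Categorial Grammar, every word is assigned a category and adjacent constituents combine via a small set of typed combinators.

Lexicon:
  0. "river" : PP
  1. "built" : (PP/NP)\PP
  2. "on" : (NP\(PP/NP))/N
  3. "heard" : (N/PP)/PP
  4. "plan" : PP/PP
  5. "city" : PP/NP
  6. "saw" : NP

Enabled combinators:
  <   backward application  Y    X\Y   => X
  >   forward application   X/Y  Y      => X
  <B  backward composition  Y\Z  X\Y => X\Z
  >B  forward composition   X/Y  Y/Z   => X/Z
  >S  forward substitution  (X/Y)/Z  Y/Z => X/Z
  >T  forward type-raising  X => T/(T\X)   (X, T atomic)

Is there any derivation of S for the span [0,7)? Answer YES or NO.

PP (PP/NP)\PP (NP\(PP/NP))/N (N/PP)/PP PP/PP PP/NP NP
CKY chart[0,7] = {N/(N\NP), NP, NP/(NP\NP), PP/(PP\NP), S/(S\NP)}; S ∉ chart

NO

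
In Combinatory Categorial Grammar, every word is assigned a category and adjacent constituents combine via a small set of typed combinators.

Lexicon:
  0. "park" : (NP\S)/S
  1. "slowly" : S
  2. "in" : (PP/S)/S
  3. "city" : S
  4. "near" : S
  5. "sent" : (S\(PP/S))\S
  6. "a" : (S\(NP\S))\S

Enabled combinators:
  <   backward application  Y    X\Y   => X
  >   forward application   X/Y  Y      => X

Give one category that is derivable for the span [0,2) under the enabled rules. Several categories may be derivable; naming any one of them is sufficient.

[0,7] S   <
  [0,2] NP\S   >
    [0,1] "park" : (NP\S)/S
    [1,2] "slowly" : S
  [2,7] S\(NP\S)   <
    [2,6] S   <
      [2,4] PP/S   >
        [2,3] "in" : (PP/S)/S
        [3,4] "city" : S
      [4,6] S\(PP/S)   <
        [4,5] "near" : S
        [5,6] "sent" : (S\(PP/S))\S
    [6,7] "a" : (S\(NP\S))\S

NP\S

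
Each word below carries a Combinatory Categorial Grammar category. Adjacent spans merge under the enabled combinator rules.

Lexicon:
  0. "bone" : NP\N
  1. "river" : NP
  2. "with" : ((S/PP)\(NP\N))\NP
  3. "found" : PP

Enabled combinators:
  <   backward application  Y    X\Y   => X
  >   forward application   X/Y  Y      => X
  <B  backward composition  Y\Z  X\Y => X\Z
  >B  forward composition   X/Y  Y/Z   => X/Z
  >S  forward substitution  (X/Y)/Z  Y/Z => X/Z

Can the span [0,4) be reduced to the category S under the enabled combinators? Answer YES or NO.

[0,4] S   >
  [0,3] S/PP   <
    [0,1] "bone" : NP\N
    [1,3] (S/PP)\(NP\N)   <
      [1,2] "river" : NP
      [2,3] "with" : ((S/PP)\(NP\N))\NP
  [3,4] "found" : PP

YES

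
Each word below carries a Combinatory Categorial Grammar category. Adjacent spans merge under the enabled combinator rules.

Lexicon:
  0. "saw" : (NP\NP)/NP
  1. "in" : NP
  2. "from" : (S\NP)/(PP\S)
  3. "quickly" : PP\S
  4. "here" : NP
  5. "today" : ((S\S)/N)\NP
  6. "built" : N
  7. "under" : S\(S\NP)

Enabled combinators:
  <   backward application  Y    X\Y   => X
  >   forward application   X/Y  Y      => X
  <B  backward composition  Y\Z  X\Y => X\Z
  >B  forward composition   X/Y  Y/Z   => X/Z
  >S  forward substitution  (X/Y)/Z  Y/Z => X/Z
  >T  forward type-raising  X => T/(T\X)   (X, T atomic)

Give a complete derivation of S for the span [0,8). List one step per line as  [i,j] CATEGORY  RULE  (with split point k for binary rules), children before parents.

[0,8] S   <
  [0,7] S\NP   <B
    [0,2] NP\NP   >
      [0,1] "saw" : (NP\NP)/NP
      [1,2] "in" : NP
    [2,7] S\NP   <B
      [2,4] S\NP   >
        [2,3] "from" : (S\NP)/(PP\S)
        [3,4] "quickly" : PP\S
      [4,7] S\S   >
        [4,6] (S\S)/N   <
          [4,5] "here" : NP
          [5,6] "today" : ((S\S)/N)\NP
        [6,7] "built" : N
  [7,8] "under" : S\(S\NP)

[0,1] (NP\NP)/NP  lex  "saw"
[1,2] NP  lex  "in"
[0,2] NP\NP  >  k=1
[2,3] (S\NP)/(PP\S)  lex  "from"
[3,4] PP\S  lex  "quickly"
[2,4] S\NP  >  k=3
[4,5] NP  lex  "here"
[5,6] ((S\S)/N)\NP  lex  "today"
[4,6] (S\S)/N  <  k=5
[6,7] N  lex  "built"
[4,7] S\S  >  k=6
[2,7] S\NP  <B  k=4
[0,7] S\NP  <B  k=2
[7,8] S\(S\NP)  lex  "under"
[0,8] S  <  k=7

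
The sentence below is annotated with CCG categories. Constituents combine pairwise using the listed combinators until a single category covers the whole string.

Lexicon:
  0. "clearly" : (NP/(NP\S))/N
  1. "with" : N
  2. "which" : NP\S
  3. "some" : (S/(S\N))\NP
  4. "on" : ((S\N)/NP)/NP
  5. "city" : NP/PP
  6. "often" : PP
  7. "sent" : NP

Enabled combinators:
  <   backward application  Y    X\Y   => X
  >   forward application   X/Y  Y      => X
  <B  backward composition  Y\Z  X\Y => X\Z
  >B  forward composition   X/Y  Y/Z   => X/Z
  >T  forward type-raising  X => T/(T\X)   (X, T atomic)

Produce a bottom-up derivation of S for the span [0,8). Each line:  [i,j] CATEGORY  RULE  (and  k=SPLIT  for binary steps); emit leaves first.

[0,1] (NP/(NP\S))/N  lex  "clearly"
[1,2] N  lex  "with"
[0,2] NP/(NP\S)  >  k=1
[2,3] NP\S  lex  "which"
[0,3] NP  >  k=2
[3,4] (S/(S\N))\NP  lex  "some"
[0,4] S/(S\N)  <  k=3
[4,5] ((S\N)/NP)/NP  lex  "on"
[5,6] NP/PP  lex  "city"
[6,7] PP  lex  "often"
[5,7] NP  >  k=6
[4,7] (S\N)/NP  >  k=5
[7,8] NP  lex  "sent"
[4,8] S\N  >  k=7
[0,8] S  >  k=4

[0,8] S   >
  [0,4] S/(S\N)   <
    [0,3] NP   >
      [0,2] NP/(NP\S)   >
        [0,1] "clearly" : (NP/(NP\S))/N
        [1,2] "with" : N
      [2,3] "which" : NP\S
    [3,4] "some" : (S/(S\N))\NP
  [4,8] S\N   >
    [4,7] (S\N)/NP   >
      [4,5] "on" : ((S\N)/NP)/NP
      [5,7] NP   >
        [5,6] "city" : NP/PP
        [6,7] "often" : PP
    [7,8] "sent" : NP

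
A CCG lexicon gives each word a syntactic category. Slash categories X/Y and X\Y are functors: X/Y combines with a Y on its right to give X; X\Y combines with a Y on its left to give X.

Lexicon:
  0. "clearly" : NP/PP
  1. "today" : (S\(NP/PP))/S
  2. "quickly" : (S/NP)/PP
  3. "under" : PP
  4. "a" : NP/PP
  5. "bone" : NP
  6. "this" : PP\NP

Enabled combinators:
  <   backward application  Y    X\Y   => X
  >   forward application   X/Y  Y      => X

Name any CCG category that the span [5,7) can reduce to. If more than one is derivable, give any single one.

[0,7] S   <
  [0,1] "clearly" : NP/PP
  [1,7] S\(NP/PP)   >
    [1,2] "today" : (S\(NP/PP))/S
    [2,7] S   >
      [2,4] S/NP   >
        [2,3] "quickly" : (S/NP)/PP
        [3,4] "under" : PP
      [4,7] NP   >
        [4,5] "a" : NP/PP
        [5,7] PP   <
          [5,6] "bone" : NP
          [6,7] "this" : PP\NP

PP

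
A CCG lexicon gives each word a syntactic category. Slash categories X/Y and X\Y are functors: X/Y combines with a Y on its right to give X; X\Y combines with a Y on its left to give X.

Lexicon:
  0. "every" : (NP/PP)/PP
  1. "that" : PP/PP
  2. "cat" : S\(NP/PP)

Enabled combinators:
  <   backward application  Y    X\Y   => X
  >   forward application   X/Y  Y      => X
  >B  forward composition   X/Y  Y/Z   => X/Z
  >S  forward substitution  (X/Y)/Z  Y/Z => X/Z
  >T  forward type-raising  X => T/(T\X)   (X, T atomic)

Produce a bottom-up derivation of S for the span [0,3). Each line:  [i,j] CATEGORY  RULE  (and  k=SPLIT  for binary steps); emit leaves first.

[0,1] (NP/PP)/PP  lex  "every"
[1,2] PP/PP  lex  "that"
[0,2] NP/PP  >S  k=1
[2,3] S\(NP/PP)  lex  "cat"
[0,3] S  <  k=2

[0,3] S   <
  [0,2] NP/PP   >S
    [0,1] "every" : (NP/PP)/PP
    [1,2] "that" : PP/PP
  [2,3] "cat" : S\(NP/PP)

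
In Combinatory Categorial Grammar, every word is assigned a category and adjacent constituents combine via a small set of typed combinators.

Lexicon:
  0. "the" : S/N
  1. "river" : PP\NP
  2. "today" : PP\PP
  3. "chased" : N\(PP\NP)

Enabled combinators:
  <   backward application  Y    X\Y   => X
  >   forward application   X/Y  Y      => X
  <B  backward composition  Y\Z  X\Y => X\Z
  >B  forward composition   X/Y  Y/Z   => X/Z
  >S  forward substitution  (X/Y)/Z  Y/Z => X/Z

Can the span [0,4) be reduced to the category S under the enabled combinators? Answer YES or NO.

YES

[0,4] S   >
  [0,1] "the" : S/N
  [1,4] N   <
    [1,3] PP\NP   <B
      [1,2] "river" : PP\NP
      [2,3] "today" : PP\PP
    [3,4] "chased" : N\(PP\NP)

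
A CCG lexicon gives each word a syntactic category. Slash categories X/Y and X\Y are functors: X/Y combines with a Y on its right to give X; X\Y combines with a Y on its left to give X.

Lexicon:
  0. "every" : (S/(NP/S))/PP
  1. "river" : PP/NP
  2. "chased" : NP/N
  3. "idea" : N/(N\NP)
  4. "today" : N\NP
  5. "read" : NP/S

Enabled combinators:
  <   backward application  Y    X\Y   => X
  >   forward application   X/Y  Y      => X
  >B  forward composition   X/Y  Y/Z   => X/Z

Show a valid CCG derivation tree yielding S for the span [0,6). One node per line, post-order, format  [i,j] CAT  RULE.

[0,1] (S/(NP/S))/PP  lex  "every"
[1,2] PP/NP  lex  "river"
[2,3] NP/N  lex  "chased"
[3,4] N/(N\NP)  lex  "idea"
[4,5] N\NP  lex  "today"
[3,5] N  >  k=4
[2,5] NP  >  k=3
[1,5] PP  >  k=2
[0,5] S/(NP/S)  >  k=1
[5,6] NP/S  lex  "read"
[0,6] S  >  k=5

[0,6] S   >
  [0,5] S/(NP/S)   >
    [0,1] "every" : (S/(NP/S))/PP
    [1,5] PP   >
      [1,2] "river" : PP/NP
      [2,5] NP   >
        [2,3] "chased" : NP/N
        [3,5] N   >
          [3,4] "idea" : N/(N\NP)
          [4,5] "today" : N\NP
  [5,6] "read" : NP/S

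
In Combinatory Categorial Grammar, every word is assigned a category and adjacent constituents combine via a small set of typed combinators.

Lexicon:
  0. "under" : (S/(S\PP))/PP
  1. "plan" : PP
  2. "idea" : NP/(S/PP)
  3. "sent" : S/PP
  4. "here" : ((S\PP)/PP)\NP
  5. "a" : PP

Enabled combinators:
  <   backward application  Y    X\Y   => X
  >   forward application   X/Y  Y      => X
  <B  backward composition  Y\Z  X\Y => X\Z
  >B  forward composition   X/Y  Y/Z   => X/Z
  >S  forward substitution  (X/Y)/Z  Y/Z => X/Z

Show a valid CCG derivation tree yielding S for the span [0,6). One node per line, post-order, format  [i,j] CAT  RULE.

[0,6] S   >
  [0,2] S/(S\PP)   >
    [0,1] "under" : (S/(S\PP))/PP
    [1,2] "plan" : PP
  [2,6] S\PP   >
    [2,5] (S\PP)/PP   <
      [2,4] NP   >
        [2,3] "idea" : NP/(S/PP)
        [3,4] "sent" : S/PP
      [4,5] "here" : ((S\PP)/PP)\NP
    [5,6] "a" : PP

[0,1] (S/(S\PP))/PP  lex  "under"
[1,2] PP  lex  "plan"
[0,2] S/(S\PP)  >  k=1
[2,3] NP/(S/PP)  lex  "idea"
[3,4] S/PP  lex  "sent"
[2,4] NP  >  k=3
[4,5] ((S\PP)/PP)\NP  lex  "here"
[2,5] (S\PP)/PP  <  k=4
[5,6] PP  lex  "a"
[2,6] S\PP  >  k=5
[0,6] S  >  k=2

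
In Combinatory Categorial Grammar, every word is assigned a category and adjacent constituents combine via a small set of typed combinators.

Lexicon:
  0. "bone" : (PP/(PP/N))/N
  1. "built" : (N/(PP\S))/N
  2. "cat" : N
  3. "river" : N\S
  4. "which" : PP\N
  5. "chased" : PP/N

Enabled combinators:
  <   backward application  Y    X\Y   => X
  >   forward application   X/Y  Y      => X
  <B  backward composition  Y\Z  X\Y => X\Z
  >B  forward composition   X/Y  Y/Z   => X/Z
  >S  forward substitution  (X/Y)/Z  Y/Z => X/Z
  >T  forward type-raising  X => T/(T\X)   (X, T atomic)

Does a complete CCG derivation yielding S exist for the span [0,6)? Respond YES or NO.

NO

(PP/(PP/N))/N (N/(PP\S))/N N N\S PP\N PP/N
CKY chart[0,6] = {N/(N\PP), NP/(NP\PP), PP, PP/(PP\PP), S/(S\PP)}; S ∉ chart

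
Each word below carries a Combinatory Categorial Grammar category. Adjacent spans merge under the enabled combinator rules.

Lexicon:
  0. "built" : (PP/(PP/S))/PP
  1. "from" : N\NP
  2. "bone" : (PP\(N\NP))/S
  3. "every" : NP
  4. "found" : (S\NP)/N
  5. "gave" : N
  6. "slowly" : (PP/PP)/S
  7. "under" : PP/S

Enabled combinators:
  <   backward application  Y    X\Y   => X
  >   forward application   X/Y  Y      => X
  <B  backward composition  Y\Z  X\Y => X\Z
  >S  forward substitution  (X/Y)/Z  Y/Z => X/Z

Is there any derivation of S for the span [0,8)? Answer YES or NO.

(PP/(PP/S))/PP N\NP (PP\(N\NP))/S NP (S\NP)/N N (PP/PP)/S PP/S
CKY chart[0,8] = {PP}; S ∉ chart

NO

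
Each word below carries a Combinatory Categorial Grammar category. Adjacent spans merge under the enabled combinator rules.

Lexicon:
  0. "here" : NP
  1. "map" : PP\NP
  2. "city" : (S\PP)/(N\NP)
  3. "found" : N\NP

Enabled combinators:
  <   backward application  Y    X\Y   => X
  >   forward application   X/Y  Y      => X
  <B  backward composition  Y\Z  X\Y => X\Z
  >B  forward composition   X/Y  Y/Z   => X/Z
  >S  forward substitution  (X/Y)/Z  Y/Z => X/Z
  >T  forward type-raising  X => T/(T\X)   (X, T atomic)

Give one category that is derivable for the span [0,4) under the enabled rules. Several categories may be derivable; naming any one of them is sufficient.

[0,4] S   <
  [0,2] PP   <
    [0,1] "here" : NP
    [1,2] "map" : PP\NP
  [2,4] S\PP   >
    [2,3] "city" : (S\PP)/(N\NP)
    [3,4] "found" : N\NP

S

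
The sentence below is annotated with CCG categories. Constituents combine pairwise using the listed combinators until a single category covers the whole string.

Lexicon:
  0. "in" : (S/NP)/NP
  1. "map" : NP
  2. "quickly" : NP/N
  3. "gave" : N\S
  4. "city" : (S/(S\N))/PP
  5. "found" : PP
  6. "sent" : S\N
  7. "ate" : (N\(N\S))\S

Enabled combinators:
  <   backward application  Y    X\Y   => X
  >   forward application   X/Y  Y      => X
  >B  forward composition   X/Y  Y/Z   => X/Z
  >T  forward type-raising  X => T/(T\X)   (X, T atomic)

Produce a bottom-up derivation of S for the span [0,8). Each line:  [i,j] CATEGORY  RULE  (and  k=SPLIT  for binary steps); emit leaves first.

[0,1] (S/NP)/NP  lex  "in"
[1,2] NP  lex  "map"
[0,2] S/NP  >  k=1
[2,3] NP/N  lex  "quickly"
[0,3] S/N  >B  k=2
[3,4] N\S  lex  "gave"
[4,5] (S/(S\N))/PP  lex  "city"
[5,6] PP  lex  "found"
[4,6] S/(S\N)  >  k=5
[6,7] S\N  lex  "sent"
[4,7] S  >  k=6
[7,8] (N\(N\S))\S  lex  "ate"
[4,8] N\(N\S)  <  k=7
[3,8] N  <  k=4
[0,8] S  >  k=3

[0,8] S   >
  [0,3] S/N   >B
    [0,2] S/NP   >
      [0,1] "in" : (S/NP)/NP
      [1,2] "map" : NP
    [2,3] "quickly" : NP/N
  [3,8] N   <
    [3,4] "gave" : N\S
    [4,8] N\(N\S)   <
      [4,7] S   >
        [4,6] S/(S\N)   >
          [4,5] "city" : (S/(S\N))/PP
          [5,6] "found" : PP
        [6,7] "sent" : S\N
      [7,8] "ate" : (N\(N\S))\S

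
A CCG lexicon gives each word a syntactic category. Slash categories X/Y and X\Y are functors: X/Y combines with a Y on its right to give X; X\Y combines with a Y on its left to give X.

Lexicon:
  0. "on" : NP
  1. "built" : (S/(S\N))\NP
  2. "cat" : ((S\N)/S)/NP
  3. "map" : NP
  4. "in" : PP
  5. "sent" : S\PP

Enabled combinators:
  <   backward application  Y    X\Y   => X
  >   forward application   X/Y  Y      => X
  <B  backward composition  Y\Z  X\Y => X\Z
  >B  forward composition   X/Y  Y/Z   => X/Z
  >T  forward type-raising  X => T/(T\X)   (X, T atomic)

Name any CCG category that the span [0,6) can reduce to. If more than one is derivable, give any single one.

[0,6] S   >
  [0,2] S/(S\N)   <
    [0,1] "on" : NP
    [1,2] "built" : (S/(S\N))\NP
  [2,6] S\N   >
    [2,4] (S\N)/S   >
      [2,3] "cat" : ((S\N)/S)/NP
      [3,4] "map" : NP
    [4,6] S   <
      [4,5] "in" : PP
      [5,6] "sent" : S\PP

S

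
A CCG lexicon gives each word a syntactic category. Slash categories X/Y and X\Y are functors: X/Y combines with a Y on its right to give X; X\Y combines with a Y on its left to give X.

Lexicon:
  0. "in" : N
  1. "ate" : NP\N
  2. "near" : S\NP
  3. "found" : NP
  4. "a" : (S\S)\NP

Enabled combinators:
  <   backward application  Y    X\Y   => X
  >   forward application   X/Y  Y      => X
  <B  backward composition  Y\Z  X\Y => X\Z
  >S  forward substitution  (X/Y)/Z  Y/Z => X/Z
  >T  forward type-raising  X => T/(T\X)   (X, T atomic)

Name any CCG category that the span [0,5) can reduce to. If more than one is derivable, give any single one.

[0,5] S   >
  [0,1] S/(S\N)   >T
    [0,1] "in" : N
  [1,5] S\N   <B
    [1,3] S\N   <B
      [1,2] "ate" : NP\N
      [2,3] "near" : S\NP
    [3,5] S\S   <
      [3,4] "found" : NP
      [4,5] "a" : (S\S)\NP

S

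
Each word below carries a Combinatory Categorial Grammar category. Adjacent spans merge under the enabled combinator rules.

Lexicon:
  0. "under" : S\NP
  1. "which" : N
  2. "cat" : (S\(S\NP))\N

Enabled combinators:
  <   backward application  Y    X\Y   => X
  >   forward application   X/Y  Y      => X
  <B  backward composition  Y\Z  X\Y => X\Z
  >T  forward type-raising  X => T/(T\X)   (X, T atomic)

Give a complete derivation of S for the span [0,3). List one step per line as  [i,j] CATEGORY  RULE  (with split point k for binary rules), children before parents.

[0,1] S\NP  lex  "under"
[1,2] N  lex  "which"
[2,3] (S\(S\NP))\N  lex  "cat"
[1,3] S\(S\NP)  <  k=2
[0,3] S  <  k=1

[0,3] S   <
  [0,1] "under" : S\NP
  [1,3] S\(S\NP)   <
    [1,2] "which" : N
    [2,3] "cat" : (S\(S\NP))\N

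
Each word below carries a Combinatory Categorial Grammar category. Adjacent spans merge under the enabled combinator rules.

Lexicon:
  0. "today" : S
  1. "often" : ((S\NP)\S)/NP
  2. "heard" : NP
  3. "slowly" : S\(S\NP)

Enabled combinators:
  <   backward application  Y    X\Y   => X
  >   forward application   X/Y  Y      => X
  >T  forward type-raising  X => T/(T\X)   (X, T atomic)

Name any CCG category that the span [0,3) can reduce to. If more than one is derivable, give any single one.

[0,4] S   <
  [0,3] S\NP   <
    [0,1] "today" : S
    [1,3] (S\NP)\S   >
      [1,2] "often" : ((S\NP)\S)/NP
      [2,3] "heard" : NP
  [3,4] "slowly" : S\(S\NP)

S\NP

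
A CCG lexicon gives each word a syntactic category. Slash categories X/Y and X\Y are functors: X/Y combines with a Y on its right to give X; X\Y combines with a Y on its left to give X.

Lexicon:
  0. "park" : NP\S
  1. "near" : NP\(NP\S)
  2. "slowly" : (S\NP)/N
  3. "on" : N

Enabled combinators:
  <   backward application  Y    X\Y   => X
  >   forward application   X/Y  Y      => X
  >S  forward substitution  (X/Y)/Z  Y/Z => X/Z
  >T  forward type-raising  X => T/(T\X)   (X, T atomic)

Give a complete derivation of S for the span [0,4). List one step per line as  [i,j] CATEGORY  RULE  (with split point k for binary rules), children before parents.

[0,4] S   <
  [0,2] NP   <
    [0,1] "park" : NP\S
    [1,2] "near" : NP\(NP\S)
  [2,4] S\NP   >
    [2,3] "slowly" : (S\NP)/N
    [3,4] "on" : N

[0,1] NP\S  lex  "park"
[1,2] NP\(NP\S)  lex  "near"
[0,2] NP  <  k=1
[2,3] (S\NP)/N  lex  "slowly"
[3,4] N  lex  "on"
[2,4] S\NP  >  k=3
[0,4] S  <  k=2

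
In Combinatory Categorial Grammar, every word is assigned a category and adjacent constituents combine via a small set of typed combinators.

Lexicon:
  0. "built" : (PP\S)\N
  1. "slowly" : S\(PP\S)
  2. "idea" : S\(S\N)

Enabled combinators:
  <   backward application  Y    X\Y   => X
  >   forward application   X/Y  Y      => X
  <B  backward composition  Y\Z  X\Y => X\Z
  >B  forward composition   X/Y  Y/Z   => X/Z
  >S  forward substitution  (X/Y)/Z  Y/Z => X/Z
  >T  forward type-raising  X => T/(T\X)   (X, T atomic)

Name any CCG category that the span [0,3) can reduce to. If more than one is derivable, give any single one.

S

[0,3] S   <
  [0,2] S\N   <B
    [0,1] "built" : (PP\S)\N
    [1,2] "slowly" : S\(PP\S)
  [2,3] "idea" : S\(S\N)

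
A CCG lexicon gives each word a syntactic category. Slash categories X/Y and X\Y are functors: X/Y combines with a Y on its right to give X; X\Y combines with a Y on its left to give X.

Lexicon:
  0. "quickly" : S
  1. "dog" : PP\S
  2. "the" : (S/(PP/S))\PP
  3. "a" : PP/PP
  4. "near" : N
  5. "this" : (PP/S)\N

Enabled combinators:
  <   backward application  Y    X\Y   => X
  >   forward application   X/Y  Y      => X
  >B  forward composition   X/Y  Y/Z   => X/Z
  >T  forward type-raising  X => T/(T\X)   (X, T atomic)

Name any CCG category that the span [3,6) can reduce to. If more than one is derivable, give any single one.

PP/S

[0,6] S   >
  [0,3] S/(PP/S)   <
    [0,2] PP   <
      [0,1] "quickly" : S
      [1,2] "dog" : PP\S
    [2,3] "the" : (S/(PP/S))\PP
  [3,6] PP/S   >B
    [3,4] "a" : PP/PP
    [4,6] PP/S   <
      [4,5] "near" : N
      [5,6] "this" : (PP/S)\N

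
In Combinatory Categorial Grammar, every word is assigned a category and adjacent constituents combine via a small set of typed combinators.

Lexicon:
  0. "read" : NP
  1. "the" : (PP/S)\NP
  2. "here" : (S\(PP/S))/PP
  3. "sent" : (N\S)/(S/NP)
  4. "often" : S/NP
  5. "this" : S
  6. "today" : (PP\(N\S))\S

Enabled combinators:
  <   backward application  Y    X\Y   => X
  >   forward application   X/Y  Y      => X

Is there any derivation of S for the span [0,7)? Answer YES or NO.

YES

[0,7] S   <
  [0,2] PP/S   <
    [0,1] "read" : NP
    [1,2] "the" : (PP/S)\NP
  [2,7] S\(PP/S)   >
    [2,3] "here" : (S\(PP/S))/PP
    [3,7] PP   <
      [3,5] N\S   >
        [3,4] "sent" : (N\S)/(S/NP)
        [4,5] "often" : S/NP
      [5,7] PP\(N\S)   <
        [5,6] "this" : S
        [6,7] "today" : (PP\(N\S))\S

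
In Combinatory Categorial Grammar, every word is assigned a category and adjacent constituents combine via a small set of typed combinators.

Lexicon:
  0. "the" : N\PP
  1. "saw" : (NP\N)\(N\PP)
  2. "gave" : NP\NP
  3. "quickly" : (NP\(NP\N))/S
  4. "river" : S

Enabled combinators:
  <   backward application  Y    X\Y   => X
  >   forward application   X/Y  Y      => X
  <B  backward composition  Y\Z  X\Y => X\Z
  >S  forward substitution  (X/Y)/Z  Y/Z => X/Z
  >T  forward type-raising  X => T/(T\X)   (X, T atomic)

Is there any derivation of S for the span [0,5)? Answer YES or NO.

NO

N\PP (NP\N)\(N\PP) NP\NP (NP\(NP\N))/S S
CKY chart[0,5] = {N/(N\NP), NP, NP/(NP\NP), PP/(PP\NP), S/(S\NP)}; S ∉ chart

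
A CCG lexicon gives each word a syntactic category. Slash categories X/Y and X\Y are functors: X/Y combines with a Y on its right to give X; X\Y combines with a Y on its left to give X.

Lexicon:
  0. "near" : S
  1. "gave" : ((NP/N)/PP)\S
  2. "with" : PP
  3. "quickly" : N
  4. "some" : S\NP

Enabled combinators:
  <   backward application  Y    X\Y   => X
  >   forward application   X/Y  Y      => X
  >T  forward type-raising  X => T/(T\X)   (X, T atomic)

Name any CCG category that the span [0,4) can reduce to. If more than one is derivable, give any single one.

NP

[0,5] S   <
  [0,4] NP   >
    [0,3] NP/N   >
      [0,2] (NP/N)/PP   <
        [0,1] "near" : S
        [1,2] "gave" : ((NP/N)/PP)\S
      [2,3] "with" : PP
    [3,4] "quickly" : N
  [4,5] "some" : S\NP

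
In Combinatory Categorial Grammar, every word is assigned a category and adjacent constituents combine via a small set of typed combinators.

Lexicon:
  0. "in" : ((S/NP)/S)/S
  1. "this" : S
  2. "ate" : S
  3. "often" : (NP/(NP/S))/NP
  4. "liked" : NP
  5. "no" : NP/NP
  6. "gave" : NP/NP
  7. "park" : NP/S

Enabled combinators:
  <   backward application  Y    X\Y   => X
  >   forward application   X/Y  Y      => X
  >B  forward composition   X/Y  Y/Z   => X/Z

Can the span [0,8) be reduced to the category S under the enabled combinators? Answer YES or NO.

[0,8] S   >
  [0,3] S/NP   >
    [0,2] (S/NP)/S   >
      [0,1] "in" : ((S/NP)/S)/S
      [1,2] "this" : S
    [2,3] "ate" : S
  [3,8] NP   >
    [3,5] NP/(NP/S)   >
      [3,4] "often" : (NP/(NP/S))/NP
      [4,5] "liked" : NP
    [5,8] NP/S   >B
      [5,6] "no" : NP/NP
      [6,8] NP/S   >B
        [6,7] "gave" : NP/NP
        [7,8] "park" : NP/S

YES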